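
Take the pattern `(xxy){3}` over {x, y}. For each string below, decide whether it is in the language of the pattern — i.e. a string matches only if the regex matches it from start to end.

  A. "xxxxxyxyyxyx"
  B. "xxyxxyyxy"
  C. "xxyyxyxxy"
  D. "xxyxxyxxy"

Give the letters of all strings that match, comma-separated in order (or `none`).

A. "xxxxxyxyyxyx" → no match — must start with "xxy"
B. "xxyxxyyxy" → no match — must end with "xxy"
C. "xxyyxyxxy" → no match
D. "xxyxxyxxy" → match

D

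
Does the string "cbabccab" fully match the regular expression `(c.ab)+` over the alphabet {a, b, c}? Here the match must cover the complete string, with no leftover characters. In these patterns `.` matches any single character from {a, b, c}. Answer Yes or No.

Yes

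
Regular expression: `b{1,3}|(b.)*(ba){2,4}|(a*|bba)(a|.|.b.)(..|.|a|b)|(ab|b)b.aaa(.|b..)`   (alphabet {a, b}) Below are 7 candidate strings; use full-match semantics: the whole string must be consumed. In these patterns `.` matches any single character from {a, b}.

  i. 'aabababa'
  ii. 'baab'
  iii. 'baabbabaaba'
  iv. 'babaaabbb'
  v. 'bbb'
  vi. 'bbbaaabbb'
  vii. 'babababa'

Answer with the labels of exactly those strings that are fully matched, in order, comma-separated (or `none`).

v, vi, vii

i → no match
ii → no match
iii → no match
iv → no match
v → match
vi → match
vii → match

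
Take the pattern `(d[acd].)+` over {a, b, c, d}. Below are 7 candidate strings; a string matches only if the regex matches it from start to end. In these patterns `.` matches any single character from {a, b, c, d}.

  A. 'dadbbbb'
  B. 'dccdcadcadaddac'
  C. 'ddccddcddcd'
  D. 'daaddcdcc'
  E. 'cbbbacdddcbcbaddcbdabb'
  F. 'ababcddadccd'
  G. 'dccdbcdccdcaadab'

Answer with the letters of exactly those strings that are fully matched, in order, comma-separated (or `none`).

B, D

A → no match
B → match
C → no match
D → match
E → no match — must start with 'd'
F → no match — must start with 'd'
G → no match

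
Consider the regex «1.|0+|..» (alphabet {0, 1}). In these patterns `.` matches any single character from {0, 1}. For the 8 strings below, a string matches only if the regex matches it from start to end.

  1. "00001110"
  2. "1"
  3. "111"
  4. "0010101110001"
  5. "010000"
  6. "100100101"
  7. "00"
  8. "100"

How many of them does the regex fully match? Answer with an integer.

1

1 → no match
2 → no match
3 → no match
4 → no match
5 → no match
6 → no match
7 → match
8 → no match
Total matched: 1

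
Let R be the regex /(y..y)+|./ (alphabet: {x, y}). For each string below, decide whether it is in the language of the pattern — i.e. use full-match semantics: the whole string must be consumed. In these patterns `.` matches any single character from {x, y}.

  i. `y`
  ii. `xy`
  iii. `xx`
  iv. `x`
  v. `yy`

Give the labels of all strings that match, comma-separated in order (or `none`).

i, iv

i. `y` → match
ii. `xy` → no match
iii. `xx` → no match
iv. `x` → match
v. `yy` → no match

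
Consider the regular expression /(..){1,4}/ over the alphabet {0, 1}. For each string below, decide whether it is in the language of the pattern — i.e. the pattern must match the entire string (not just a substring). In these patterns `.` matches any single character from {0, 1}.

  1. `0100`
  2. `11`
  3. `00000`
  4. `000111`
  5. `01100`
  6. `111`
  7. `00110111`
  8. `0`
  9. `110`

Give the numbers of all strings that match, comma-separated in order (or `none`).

1 → match
2 → match
3 → no match
4 → match
5 → no match
6 → no match
7 → match
8 → no match
9 → no match

1, 2, 4, 7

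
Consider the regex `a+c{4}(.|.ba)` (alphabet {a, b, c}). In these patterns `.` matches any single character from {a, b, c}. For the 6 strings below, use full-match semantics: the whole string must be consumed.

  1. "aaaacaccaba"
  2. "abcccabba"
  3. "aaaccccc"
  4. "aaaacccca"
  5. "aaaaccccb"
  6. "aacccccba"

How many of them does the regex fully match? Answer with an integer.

1 → no match
2 → no match
3 → match
4 → match
5 → match
6 → match
Total matched: 4

4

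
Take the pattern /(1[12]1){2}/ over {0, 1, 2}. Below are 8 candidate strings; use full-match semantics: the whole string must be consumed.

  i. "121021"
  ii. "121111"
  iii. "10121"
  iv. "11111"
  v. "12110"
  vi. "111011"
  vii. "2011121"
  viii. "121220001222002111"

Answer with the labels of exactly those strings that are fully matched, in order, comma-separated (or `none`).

i. "121021" → no match
ii. "121111" → match
iii. "10121" → no match
iv. "11111" → no match
v. "12110" → no match — must end with "1"
vi. "111011" → no match
vii. "2011121" → no match — must start with "1"
viii → no match

ii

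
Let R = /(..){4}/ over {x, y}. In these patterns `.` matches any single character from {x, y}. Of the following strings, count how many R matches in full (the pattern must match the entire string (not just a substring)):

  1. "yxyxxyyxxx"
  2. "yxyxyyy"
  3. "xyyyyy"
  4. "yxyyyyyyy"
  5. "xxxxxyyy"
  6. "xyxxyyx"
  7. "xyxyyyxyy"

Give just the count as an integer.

1

1 → no match
2 → no match
3 → no match
4 → no match
5 → match
6 → no match
7 → no match
Total matched: 1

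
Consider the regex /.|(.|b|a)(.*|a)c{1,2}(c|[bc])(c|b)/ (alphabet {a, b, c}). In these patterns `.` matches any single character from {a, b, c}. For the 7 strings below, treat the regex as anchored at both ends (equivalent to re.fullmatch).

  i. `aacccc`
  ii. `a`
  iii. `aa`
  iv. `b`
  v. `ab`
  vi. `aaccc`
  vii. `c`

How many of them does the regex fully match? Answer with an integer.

i → match
ii → match
iii → no match
iv → match
v → no match
vi → match
vii → match
Total matched: 5

5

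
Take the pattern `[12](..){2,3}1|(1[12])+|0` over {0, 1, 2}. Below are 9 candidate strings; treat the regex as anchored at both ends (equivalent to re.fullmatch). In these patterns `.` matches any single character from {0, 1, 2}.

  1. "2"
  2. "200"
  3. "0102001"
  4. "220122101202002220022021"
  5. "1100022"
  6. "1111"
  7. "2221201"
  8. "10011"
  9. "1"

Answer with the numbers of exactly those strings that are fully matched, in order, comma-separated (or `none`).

6

1. "2" → no match
2. "200" → no match
3. "0102001" → no match
4 → no match
5. "1100022" → no match
6. "1111" → match
7. "2221201" → no match
8. "10011" → no match
9. "1" → no match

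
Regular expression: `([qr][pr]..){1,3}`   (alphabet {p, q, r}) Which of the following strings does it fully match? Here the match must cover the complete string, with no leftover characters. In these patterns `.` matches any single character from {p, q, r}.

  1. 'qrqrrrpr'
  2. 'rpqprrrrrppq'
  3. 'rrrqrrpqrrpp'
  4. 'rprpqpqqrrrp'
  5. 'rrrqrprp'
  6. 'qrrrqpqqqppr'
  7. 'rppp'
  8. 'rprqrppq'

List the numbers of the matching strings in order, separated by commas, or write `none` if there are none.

1. 'qrqrrrpr' → match
2. 'rpqprrrrrppq' → match
3. 'rrrqrrpqrrpp' → match
4. 'rprpqpqqrrrp' → match
5. 'rrrqrprp' → match
6. 'qrrrqpqqqppr' → match
7. 'rppp' → match
8. 'rprqrppq' → match

1, 2, 3, 4, 5, 6, 7, 8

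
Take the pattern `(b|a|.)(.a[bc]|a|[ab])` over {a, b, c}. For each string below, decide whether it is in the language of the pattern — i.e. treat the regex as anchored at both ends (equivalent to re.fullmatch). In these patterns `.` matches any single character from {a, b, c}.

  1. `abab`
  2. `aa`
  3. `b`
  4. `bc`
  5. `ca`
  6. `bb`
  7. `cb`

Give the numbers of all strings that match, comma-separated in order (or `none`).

1 → match
2 → match
3 → no match
4 → no match
5 → match
6 → match
7 → match

1, 2, 5, 6, 7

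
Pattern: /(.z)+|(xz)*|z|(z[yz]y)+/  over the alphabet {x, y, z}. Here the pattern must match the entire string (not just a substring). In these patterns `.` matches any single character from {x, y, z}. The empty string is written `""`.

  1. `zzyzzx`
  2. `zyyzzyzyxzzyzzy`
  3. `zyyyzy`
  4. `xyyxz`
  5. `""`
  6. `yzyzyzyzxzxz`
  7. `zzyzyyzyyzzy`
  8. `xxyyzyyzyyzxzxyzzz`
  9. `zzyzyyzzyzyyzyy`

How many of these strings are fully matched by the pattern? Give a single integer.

4

1 → no match
2 → no match
3 → no match
4 → no match
5 → match
6 → match
7 → match
8 → no match
9 → match
Total matched: 4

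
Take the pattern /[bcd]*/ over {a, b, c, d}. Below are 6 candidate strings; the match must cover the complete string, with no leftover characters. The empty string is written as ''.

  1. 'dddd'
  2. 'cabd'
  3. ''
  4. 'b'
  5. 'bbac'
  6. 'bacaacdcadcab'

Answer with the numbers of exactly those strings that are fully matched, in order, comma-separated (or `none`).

1 → match
2 → no match
3 → match
4 → match
5 → no match
6 → no match

1, 3, 4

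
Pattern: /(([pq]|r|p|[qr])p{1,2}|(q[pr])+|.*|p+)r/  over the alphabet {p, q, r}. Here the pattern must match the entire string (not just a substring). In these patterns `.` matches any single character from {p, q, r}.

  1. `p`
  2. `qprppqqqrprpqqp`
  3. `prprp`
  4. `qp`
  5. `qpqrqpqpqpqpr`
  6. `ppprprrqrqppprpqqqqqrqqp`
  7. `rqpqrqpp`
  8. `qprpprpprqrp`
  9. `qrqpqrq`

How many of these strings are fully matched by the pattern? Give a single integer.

1

1 → no match — must end with `r`
2 → no match — must end with `r`
3 → no match — must end with `r`
4 → no match — must end with `r`
5 → match
6 → no match — must end with `r`
7 → no match — must end with `r`
8 → no match — must end with `r`
9 → no match — must end with `r`
Total matched: 1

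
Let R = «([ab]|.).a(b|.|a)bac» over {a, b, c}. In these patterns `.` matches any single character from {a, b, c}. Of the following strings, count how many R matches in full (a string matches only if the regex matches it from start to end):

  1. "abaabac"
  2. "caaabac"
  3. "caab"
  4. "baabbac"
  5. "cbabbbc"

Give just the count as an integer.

3

1 → match
2 → match
3 → no match — must end with "bac"
4 → match
5 → no match — must end with "bac"
Total matched: 3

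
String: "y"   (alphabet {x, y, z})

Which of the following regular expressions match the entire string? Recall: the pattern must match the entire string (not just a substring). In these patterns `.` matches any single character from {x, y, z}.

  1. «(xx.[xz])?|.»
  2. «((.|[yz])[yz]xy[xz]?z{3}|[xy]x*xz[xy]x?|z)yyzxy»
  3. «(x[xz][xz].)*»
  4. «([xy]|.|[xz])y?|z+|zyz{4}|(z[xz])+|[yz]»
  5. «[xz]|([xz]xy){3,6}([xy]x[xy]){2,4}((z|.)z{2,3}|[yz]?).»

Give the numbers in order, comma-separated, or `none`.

1, 4

1 → match
2 → no match — must end with "yyzxy"
3 → no match
4 → match
5 → no match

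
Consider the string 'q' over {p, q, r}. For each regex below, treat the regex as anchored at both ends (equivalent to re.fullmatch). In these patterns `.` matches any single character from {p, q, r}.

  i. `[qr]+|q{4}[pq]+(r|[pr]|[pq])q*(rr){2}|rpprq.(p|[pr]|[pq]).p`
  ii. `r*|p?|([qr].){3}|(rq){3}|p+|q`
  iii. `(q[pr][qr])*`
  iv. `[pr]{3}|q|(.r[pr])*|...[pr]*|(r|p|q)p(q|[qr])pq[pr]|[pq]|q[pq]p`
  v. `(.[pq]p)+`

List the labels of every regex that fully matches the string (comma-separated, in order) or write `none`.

i → match
ii → match
iii → no match
iv → match
v → no match — must end with 'p'

i, ii, iv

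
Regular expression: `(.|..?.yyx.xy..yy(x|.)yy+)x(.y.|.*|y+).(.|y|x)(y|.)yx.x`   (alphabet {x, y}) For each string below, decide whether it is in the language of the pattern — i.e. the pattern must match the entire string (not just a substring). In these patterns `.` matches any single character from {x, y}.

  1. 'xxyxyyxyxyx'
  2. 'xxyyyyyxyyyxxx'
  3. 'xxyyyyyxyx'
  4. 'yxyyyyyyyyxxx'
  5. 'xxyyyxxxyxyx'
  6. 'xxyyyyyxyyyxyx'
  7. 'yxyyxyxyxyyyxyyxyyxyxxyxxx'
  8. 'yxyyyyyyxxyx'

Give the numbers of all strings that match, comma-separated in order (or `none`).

1, 2, 3, 4, 5, 6, 7

1 → match
2 → match
3 → match
4 → match
5 → match
6 → match
7 → match
8 → no match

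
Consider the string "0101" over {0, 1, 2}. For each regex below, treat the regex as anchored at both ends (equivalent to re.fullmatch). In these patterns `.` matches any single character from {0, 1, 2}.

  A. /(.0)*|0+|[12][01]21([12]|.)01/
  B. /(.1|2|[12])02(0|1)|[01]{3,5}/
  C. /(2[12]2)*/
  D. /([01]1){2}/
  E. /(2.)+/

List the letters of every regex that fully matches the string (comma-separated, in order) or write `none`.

A → no match
B → match
C → no match
D → match
E → no match — must start with "2"

B, D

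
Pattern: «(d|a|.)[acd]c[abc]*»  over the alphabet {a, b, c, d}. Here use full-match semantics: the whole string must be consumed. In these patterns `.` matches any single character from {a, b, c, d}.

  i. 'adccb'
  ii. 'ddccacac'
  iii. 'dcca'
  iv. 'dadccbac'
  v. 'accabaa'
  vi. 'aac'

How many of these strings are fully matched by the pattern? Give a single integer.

5

i. 'adccb' → match
ii. 'ddccacac' → match
iii. 'dcca' → match
iv. 'dadccbac' → no match
v. 'accabaa' → match
vi. 'aac' → match
Total matched: 5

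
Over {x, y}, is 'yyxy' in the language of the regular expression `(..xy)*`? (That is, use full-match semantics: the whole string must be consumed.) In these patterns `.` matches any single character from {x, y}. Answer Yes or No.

Yes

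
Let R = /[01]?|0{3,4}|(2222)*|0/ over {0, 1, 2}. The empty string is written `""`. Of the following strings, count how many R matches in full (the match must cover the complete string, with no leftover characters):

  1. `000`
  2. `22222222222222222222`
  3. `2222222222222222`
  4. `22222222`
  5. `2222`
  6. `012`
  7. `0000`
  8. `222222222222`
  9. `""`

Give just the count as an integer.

1. `000` → match
2 → match
3 → match
4. `22222222` → match
5. `2222` → match
6. `012` → no match
7. `0000` → match
8. `222222222222` → match
9. `""` → match
Total matched: 8

8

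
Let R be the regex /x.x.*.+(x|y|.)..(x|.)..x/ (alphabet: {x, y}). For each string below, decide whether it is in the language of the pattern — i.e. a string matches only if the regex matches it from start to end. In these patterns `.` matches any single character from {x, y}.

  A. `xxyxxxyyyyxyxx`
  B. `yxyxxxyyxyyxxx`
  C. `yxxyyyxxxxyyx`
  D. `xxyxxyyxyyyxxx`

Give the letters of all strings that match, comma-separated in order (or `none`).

A → no match
B → no match — must start with `x`
C → no match — must start with `x`
D → no match

none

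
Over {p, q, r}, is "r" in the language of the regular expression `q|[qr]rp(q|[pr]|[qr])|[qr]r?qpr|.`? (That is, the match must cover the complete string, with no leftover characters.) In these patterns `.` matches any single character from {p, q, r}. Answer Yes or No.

Yes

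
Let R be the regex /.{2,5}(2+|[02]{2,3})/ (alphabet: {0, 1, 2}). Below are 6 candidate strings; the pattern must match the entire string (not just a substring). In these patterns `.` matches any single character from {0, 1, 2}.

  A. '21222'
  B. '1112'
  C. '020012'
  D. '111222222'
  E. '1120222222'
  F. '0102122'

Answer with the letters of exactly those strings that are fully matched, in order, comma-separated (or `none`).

A → match
B → match
C → match
D → match
E → match
F → match

A, B, C, D, E, F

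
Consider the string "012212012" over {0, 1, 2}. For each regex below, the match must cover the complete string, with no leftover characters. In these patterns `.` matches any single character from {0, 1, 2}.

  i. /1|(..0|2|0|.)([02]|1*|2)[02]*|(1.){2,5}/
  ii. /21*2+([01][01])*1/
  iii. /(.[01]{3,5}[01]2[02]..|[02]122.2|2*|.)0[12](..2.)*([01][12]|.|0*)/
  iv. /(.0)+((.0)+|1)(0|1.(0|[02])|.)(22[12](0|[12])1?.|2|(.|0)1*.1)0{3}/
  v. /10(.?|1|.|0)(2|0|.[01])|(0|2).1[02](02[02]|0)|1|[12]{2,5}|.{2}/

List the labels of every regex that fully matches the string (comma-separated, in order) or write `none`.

i → no match
ii → no match — must start with "2"
iii → match
iv → no match — must end with "0"
v → no match

iii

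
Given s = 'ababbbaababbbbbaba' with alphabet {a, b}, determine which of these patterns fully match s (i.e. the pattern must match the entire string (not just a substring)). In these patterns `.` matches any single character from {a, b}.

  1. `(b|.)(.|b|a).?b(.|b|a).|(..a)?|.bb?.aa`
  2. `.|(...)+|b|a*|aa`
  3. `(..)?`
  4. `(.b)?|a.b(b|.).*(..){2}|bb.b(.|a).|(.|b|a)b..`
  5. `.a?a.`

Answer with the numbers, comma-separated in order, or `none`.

1 → no match
2 → match
3 → no match
4 → no match
5 → no match

2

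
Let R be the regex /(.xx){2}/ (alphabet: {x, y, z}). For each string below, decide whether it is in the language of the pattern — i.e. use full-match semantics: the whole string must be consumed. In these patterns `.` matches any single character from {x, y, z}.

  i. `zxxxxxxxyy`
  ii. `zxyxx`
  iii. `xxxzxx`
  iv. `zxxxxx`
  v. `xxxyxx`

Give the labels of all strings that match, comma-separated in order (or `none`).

i → no match — must end with `xx`
ii → no match
iii → match
iv → match
v → match

iii, iv, v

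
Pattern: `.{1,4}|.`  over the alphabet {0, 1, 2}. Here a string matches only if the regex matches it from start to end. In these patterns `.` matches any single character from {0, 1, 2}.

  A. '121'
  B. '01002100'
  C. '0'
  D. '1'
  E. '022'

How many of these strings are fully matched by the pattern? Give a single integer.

A → match
B → no match
C → match
D → match
E → match
Total matched: 4

4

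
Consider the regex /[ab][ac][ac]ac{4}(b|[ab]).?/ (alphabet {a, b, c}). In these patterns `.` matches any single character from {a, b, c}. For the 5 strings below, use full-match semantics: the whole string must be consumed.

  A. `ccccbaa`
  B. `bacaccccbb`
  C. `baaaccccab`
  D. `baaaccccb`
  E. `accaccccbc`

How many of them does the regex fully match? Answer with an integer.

4

A → no match
B → match
C → match
D → match
E → match
Total matched: 4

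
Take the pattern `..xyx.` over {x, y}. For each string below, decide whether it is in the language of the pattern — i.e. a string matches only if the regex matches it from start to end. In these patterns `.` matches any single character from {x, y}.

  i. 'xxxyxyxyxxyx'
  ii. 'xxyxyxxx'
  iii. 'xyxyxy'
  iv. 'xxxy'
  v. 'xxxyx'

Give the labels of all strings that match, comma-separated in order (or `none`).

iii

i → no match
ii → no match
iii → match
iv → no match
v → no match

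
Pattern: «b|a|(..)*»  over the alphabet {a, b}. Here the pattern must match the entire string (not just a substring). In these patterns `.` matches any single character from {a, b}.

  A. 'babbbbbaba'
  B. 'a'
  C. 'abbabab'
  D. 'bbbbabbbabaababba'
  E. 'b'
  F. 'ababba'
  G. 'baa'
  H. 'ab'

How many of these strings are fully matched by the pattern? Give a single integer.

A → match
B → match
C → no match
D → no match
E → match
F → match
G → no match
H → match
Total matched: 5

5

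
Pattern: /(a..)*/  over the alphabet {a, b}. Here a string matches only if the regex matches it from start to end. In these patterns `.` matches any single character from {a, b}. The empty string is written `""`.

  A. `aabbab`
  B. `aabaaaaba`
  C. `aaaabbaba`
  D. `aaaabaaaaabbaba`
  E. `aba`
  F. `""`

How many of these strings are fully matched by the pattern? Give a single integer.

A → no match
B → match
C → match
D → match
E → match
F → match
Total matched: 5

5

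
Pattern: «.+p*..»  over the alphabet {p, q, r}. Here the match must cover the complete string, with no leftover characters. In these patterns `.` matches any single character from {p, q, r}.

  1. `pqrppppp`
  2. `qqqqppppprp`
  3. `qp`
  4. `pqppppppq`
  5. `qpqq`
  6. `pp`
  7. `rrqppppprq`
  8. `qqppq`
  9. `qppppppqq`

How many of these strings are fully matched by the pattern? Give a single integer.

7

1 → match
2 → match
3 → no match
4 → match
5 → match
6 → no match
7 → match
8 → match
9 → match
Total matched: 7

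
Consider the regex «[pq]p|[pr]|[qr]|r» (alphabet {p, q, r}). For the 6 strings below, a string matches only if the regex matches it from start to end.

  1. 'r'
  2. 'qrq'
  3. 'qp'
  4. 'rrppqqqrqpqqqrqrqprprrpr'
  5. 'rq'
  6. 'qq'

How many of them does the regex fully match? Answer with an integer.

1 → match
2 → no match
3 → match
4 → no match
5 → no match
6 → no match
Total matched: 2

2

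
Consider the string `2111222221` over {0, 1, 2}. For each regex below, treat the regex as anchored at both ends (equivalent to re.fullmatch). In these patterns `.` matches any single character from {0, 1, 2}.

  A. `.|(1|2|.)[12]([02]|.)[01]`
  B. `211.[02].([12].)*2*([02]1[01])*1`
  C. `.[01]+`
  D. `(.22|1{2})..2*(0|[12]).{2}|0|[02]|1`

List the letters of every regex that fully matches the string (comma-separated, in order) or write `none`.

A → no match
B → match
C → no match
D → no match

B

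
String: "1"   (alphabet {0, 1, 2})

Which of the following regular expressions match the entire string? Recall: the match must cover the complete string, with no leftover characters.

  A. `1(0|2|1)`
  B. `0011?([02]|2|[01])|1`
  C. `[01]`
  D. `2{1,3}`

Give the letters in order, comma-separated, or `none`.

B, C

A → no match
B → match
C → match
D → no match — must start with "2"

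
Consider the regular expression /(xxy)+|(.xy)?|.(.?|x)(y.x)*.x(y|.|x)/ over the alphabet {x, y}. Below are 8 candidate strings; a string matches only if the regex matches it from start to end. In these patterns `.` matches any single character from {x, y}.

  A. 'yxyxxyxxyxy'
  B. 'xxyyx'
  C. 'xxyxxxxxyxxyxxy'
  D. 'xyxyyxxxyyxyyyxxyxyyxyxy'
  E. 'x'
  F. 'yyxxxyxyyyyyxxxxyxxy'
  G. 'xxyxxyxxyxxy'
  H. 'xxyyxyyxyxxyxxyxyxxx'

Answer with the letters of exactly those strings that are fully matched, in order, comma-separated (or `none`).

A, G

A → match
B → no match
C → no match
D → no match
E → no match
F → no match
G → match
H → no match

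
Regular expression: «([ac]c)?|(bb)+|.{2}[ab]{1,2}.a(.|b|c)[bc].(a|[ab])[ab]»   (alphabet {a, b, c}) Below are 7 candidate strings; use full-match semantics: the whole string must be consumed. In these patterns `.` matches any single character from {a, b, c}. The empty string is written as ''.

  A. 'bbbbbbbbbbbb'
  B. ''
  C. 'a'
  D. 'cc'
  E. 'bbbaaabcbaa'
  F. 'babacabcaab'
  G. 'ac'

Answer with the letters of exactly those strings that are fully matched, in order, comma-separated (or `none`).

A. 'bbbbbbbbbbbb' → match
B. '' → match
C. 'a' → no match
D. 'cc' → match
E. 'bbbaaabcbaa' → match
F. 'babacabcaab' → match
G. 'ac' → match

A, B, D, E, F, G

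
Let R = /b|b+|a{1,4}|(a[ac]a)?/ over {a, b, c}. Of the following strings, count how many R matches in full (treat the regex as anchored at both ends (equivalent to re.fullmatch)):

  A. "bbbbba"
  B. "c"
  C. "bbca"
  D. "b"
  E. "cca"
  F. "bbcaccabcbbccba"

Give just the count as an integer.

A → no match
B → no match
C → no match
D → match
E → no match
F → no match
Total matched: 1

1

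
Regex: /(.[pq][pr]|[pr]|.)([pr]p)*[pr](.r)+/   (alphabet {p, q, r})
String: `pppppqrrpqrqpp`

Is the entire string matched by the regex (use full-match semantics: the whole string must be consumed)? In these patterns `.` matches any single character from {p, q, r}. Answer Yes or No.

Every match must end with `r`, but `pppppqrrpqrqpp` does not.

No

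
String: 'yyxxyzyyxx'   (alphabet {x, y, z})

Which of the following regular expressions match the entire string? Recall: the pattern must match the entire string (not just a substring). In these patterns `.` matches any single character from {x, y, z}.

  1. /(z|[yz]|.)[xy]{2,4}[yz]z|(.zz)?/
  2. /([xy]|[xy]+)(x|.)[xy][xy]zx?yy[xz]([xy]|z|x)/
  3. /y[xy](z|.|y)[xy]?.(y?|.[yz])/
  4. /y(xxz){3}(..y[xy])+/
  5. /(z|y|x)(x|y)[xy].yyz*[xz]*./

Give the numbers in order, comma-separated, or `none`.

2

1 → no match
2 → match
3 → no match
4 → no match — must start with 'yxxz'
5 → no match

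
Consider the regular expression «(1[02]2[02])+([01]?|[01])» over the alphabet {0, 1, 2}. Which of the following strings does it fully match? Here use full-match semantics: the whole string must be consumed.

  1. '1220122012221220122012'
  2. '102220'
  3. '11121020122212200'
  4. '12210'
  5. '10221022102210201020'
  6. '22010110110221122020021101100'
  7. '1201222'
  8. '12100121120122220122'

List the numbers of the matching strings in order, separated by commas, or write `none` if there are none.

1 → no match
2. '102220' → no match
3 → no match
4. '12210' → no match
5 → match
6 → no match — must start with '1'
7. '1201222' → no match
8 → no match

5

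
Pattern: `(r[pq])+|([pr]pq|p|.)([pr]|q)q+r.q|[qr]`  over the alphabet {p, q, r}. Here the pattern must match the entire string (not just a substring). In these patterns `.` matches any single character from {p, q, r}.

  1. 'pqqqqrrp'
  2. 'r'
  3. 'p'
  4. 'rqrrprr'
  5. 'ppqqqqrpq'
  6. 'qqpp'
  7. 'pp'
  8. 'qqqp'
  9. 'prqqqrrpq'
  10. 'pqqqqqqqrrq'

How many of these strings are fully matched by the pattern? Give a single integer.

1. 'pqqqqrrp' → no match
2. 'r' → match
3. 'p' → no match
4. 'rqrrprr' → no match
5. 'ppqqqqrpq' → match
6. 'qqpp' → no match
7. 'pp' → no match
8. 'qqqp' → no match
9. 'prqqqrrpq' → no match
10. 'pqqqqqqqrrq' → match
Total matched: 3

3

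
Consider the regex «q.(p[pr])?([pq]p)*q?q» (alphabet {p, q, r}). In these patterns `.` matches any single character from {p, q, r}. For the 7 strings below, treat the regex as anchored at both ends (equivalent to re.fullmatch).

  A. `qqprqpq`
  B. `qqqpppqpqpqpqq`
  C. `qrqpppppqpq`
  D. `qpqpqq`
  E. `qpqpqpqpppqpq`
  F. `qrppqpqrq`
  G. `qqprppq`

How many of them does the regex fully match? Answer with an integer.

A → match
B → match
C → match
D → match
E → match
F → no match
G → match
Total matched: 6

6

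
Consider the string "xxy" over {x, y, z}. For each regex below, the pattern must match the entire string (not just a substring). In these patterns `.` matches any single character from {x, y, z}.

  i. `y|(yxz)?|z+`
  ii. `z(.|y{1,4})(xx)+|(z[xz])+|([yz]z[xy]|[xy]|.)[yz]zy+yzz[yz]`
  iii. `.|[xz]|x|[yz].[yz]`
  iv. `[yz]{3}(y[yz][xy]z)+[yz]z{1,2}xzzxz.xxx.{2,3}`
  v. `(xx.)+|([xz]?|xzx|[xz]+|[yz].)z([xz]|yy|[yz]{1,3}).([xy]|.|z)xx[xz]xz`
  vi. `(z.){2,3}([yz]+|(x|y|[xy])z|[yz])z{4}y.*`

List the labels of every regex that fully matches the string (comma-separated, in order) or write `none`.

i → no match
ii → no match
iii → no match
iv → no match
v → match
vi → no match — must start with "z"

v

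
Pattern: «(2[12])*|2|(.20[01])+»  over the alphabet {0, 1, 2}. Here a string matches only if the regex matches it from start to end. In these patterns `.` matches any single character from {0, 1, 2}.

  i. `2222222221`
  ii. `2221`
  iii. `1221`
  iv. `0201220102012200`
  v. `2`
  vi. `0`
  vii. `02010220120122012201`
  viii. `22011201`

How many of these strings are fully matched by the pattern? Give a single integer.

5

i → match
ii → match
iii → no match
iv → match
v → match
vi → no match
vii → no match
viii → match
Total matched: 5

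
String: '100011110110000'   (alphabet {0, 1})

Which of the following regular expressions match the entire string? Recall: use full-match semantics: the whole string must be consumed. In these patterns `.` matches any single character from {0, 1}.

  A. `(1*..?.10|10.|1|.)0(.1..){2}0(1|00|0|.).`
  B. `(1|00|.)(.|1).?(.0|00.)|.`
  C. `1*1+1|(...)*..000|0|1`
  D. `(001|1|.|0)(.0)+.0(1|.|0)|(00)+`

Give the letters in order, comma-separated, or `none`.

A → match
B → no match
C → no match
D → no match

A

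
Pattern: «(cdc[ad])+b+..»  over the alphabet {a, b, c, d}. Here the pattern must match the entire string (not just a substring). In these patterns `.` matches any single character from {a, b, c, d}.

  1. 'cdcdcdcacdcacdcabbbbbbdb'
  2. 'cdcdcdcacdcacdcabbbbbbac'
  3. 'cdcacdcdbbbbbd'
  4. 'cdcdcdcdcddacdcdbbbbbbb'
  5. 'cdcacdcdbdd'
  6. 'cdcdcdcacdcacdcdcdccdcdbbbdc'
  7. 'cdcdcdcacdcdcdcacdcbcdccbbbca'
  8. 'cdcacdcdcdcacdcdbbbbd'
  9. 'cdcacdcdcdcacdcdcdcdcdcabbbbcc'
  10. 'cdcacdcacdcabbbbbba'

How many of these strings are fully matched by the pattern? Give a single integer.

1 → match
2 → match
3 → match
4 → no match
5 → match
6 → no match
7 → no match
8 → match
9 → match
10 → match
Total matched: 7

7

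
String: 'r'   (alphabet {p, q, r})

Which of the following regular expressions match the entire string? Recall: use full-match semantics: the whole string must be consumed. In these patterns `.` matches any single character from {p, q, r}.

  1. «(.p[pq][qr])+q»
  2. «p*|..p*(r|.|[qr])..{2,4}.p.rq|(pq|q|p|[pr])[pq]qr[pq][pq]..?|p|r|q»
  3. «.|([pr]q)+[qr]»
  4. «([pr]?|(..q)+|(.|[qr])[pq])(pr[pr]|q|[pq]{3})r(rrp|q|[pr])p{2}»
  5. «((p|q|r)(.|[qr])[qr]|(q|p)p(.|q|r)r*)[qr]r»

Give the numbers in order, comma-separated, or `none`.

2, 3

1 → no match — must end with 'q'
2 → match
3 → match
4 → no match — must end with 'p'
5 → no match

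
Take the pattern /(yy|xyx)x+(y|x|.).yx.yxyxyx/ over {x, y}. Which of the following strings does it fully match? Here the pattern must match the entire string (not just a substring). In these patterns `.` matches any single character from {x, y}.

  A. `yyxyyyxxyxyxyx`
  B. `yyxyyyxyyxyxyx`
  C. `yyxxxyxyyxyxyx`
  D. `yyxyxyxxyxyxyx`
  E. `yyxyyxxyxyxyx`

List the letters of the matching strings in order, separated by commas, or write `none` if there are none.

A → match
B → match
C → match
D → match
E → no match

A, B, C, D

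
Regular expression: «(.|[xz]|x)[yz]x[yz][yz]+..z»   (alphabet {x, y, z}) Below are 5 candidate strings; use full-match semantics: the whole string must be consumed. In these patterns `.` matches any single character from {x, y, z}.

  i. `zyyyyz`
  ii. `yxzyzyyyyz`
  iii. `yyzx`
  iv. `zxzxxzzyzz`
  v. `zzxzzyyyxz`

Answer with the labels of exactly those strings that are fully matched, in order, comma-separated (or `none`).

v

i. `zyyyyz` → no match
ii. `yxzyzyyyyz` → no match
iii. `yyzx` → no match — must end with `z`
iv. `zxzxxzzyzz` → no match
v. `zzxzzyyyxz` → match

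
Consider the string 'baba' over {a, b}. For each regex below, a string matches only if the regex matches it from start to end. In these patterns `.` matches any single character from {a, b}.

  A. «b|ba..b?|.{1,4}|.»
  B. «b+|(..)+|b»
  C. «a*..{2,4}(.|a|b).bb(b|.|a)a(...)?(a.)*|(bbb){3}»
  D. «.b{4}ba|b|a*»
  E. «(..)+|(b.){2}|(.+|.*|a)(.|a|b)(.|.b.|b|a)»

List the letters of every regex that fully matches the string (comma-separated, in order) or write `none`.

A → match
B → match
C → no match
D → no match
E → match

A, B, E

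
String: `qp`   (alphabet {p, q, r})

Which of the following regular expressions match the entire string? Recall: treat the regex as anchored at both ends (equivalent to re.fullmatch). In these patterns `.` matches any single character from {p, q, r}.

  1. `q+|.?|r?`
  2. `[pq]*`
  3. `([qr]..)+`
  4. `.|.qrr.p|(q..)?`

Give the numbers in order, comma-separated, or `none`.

1 → no match
2 → match
3 → no match
4 → no match

2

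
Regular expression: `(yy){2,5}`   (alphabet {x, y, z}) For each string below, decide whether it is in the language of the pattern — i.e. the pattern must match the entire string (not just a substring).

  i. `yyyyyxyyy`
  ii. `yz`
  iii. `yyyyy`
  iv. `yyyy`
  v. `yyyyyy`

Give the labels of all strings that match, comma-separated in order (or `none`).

i → no match
ii → no match — must start with `yy`
iii → no match
iv → match
v → match

iv, v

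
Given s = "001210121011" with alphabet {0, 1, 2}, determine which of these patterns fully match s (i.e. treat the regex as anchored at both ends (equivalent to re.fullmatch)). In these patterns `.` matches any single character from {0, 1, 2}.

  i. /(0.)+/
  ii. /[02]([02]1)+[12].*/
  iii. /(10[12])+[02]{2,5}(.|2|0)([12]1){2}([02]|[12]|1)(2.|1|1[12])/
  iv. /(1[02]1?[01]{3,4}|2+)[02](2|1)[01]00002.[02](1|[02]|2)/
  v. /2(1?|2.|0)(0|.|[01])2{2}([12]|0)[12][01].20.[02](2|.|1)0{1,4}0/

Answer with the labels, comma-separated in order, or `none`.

ii

i → no match
ii → match
iii → no match — must start with "10"
iv → no match
v → no match — must start with "2"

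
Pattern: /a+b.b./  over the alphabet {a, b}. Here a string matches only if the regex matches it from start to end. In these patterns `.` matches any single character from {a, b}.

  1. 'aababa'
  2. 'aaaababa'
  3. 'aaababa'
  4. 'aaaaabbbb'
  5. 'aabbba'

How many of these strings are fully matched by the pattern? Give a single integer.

5

1. 'aababa' → match
2. 'aaaababa' → match
3. 'aaababa' → match
4. 'aaaaabbbb' → match
5. 'aabbba' → match
Total matched: 5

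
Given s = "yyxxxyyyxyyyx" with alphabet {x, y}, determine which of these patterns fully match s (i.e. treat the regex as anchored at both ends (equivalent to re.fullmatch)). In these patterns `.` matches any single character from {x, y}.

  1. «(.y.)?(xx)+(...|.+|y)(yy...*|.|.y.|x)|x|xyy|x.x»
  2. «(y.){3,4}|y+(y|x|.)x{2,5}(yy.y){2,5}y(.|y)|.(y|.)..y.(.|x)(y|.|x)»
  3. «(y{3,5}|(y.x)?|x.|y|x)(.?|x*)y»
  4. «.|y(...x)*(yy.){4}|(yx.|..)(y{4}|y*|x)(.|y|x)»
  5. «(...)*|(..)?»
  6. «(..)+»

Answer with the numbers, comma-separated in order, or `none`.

1

1 → match
2 → no match
3 → no match — must end with "y"
4 → no match
5 → no match
6 → no match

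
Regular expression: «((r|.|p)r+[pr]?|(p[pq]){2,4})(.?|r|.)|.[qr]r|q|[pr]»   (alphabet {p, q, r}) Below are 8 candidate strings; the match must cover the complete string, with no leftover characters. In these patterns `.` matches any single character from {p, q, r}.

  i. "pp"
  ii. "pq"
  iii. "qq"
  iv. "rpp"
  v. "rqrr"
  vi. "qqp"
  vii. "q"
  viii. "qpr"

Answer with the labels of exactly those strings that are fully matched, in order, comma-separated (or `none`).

i → no match
ii → no match
iii → no match
iv → no match
v → no match
vi → no match
vii → match
viii → no match

vii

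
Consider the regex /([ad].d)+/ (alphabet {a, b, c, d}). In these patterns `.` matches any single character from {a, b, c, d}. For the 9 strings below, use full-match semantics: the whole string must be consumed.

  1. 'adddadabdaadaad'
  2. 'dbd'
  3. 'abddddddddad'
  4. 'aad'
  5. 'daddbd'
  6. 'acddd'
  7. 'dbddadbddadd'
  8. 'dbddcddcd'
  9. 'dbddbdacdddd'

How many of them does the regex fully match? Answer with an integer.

7

1 → match
2. 'dbd' → match
3. 'abddddddddad' → match
4. 'aad' → match
5. 'daddbd' → match
6. 'acddd' → no match
7. 'dbddadbddadd' → no match
8. 'dbddcddcd' → match
9. 'dbddbdacdddd' → match
Total matched: 7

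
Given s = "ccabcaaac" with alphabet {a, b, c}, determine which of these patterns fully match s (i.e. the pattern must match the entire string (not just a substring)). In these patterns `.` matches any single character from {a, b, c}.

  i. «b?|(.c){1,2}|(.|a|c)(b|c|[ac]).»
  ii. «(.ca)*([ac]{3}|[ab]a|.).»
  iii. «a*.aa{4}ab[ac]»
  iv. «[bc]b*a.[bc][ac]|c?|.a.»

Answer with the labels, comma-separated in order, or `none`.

ii

i → no match
ii → match
iii → no match
iv → no match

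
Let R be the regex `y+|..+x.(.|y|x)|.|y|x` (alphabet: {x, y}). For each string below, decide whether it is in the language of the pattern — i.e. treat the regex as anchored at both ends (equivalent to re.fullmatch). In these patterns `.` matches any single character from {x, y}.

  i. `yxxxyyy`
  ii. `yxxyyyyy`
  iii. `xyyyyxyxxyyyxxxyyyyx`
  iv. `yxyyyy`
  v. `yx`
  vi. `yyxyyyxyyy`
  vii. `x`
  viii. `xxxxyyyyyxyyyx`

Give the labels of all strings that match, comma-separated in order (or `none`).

i → no match
ii → no match
iii → no match
iv → no match
v → no match
vi → no match
vii → match
viii → no match

vii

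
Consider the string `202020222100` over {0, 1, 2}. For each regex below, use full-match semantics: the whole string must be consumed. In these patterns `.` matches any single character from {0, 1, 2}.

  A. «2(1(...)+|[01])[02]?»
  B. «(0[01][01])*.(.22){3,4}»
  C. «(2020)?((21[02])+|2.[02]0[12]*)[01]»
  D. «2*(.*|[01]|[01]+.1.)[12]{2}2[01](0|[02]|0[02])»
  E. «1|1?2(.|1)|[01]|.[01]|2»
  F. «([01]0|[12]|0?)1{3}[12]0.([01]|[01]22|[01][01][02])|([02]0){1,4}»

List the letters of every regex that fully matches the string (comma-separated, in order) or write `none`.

A → no match
B → no match — must end with `22`
C → no match
D → match
E → no match
F → no match

D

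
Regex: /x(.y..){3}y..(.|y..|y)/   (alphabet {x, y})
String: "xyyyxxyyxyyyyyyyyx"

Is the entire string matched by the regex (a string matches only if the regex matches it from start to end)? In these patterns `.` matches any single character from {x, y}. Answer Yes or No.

No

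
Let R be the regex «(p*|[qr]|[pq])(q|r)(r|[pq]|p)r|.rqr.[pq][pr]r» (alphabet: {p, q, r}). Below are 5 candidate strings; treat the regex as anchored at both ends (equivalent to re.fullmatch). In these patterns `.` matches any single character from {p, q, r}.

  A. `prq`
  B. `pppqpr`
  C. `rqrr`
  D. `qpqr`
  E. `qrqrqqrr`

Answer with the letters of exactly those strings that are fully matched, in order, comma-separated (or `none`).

B, C, E

A. `prq` → no match — must end with `r`
B. `pppqpr` → match
C. `rqrr` → match
D. `qpqr` → no match
E. `qrqrqqrr` → match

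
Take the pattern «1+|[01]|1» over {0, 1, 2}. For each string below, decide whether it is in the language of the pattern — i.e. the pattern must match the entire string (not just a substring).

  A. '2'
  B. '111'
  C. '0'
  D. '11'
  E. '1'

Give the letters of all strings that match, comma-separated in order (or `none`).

A → no match
B → match
C → match
D → match
E → match

B, C, D, E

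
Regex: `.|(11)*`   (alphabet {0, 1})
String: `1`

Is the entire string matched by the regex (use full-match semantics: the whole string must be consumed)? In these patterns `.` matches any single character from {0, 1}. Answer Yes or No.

Yes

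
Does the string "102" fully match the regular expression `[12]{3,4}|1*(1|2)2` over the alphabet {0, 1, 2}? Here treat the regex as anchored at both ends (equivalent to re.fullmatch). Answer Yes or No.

No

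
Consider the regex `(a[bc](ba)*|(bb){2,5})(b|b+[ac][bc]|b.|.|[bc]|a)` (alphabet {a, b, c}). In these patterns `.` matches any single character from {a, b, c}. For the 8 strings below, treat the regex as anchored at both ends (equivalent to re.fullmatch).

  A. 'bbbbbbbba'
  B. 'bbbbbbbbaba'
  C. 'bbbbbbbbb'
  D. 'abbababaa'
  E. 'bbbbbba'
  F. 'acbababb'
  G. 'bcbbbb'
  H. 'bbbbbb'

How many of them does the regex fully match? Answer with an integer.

A → match
B → no match
C → match
D → match
E → match
F → match
G → no match
H → match
Total matched: 6

6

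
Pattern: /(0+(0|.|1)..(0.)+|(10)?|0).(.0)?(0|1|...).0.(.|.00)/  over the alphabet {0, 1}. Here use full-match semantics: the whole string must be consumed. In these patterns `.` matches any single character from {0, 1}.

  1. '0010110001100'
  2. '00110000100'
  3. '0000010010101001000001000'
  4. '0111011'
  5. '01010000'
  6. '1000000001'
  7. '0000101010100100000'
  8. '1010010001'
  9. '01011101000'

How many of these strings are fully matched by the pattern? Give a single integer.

9

1 → match
2 → match
3 → match
4 → match
5 → match
6 → match
7 → match
8 → match
9 → match
Total matched: 9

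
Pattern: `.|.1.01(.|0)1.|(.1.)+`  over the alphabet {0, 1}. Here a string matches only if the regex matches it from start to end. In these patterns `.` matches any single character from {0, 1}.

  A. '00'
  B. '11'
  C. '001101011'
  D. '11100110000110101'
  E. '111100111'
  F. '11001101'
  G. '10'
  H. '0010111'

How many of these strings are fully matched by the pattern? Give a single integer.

A → no match
B → no match
C → no match
D → no match
E → no match
F → no match
G → no match
H → no match
Total matched: 0

0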